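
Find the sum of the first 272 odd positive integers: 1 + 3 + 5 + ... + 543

Sum of first n odd numbers = n²
= 272²
= 73984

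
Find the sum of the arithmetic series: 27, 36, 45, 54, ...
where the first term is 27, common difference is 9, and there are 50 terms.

Sₙ = n/2 × (first + last)
Last term = a + (n-1)d = 27 + (50-1)×9 = 468
S_50 = 50/2 × (27 + 468)
S_50 = 50/2 × 495 = 12375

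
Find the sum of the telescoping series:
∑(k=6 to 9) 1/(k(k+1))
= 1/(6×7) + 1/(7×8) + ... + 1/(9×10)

Partial fractions: 1/(k(k+1)) = 1/k - 1/(k+1)
The series telescopes:
= (1/6 - 1/7) + (1/7 - 1/8) + ... + (1/9 - 1/10)
= 1/6 - 1/10
= 1/15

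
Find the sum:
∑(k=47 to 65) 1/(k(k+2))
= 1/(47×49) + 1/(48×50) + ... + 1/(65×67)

Partial fractions: 1/(k(k+2)) = (1/2)[1/k - 1/(k+2)]
Telescoping leaves the first two and last two terms:
= (1/2)[1/47 + 1/48 - 1/66 - 1/67]
= 6669/1108448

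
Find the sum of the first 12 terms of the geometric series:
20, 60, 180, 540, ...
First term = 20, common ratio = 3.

Sₙ = a(1 - rⁿ) / (1 - r)
S_12 = 20(1 - 3^12) / (1 - 3)
S_12 = 20(1 - 531441) / (-2)
S_12 = 5314400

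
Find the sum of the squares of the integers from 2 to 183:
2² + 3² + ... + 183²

Use ∑_{k=1}^{n} k² = n(n+1)(2n+1)/6, then subtract the first 1 terms.
∑_{k=1}^{183} k² = 183×184×367/6 = 2059604
∑_{k=1}^{1} k² = 1×2×3/6 = 1
∑_{k=2}^{183} k² = 2059604 - 1 = 2059603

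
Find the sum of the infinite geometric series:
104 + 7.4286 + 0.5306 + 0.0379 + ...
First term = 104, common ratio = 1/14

For |r| < 1, S = a / (1 - r)
S = 104 / (1 - (1/14))
S = 104 / (13/14)
S = 112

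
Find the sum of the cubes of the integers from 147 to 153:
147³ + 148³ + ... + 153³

Use ∑_{k=1}^{n} k³ = [n(n+1)/2]², then subtract the first 146 terms.
∑_{k=1}^{153} k³ = [153×154/2]² = 11781² = 138791961
∑_{k=1}^{146} k³ = [146×147/2]² = 10731² = 115154361
∑_{k=147}^{153} k³ = 138791961 - 115154361 = 23637600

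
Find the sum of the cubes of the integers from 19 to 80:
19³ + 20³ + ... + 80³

Use ∑_{k=1}^{n} k³ = [n(n+1)/2]², then subtract the first 18 terms.
∑_{k=1}^{80} k³ = [80×81/2]² = 3240² = 10497600
∑_{k=1}^{18} k³ = [18×19/2]² = 171² = 29241
∑_{k=19}^{80} k³ = 10497600 - 29241 = 10468359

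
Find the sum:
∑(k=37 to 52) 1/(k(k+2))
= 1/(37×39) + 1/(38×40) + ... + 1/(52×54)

Partial fractions: 1/(k(k+2)) = (1/2)[1/k - 1/(k+2)]
Telescoping leaves the first two and last two terms:
= (1/2)[1/37 + 1/38 - 1/53 - 1/54]
= 8026/1005993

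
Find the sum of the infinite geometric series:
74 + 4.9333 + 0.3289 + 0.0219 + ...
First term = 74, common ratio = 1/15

For |r| < 1, S = a / (1 - r)
S = 74 / (1 - (1/15))
S = 74 / (14/15)
S = 555/7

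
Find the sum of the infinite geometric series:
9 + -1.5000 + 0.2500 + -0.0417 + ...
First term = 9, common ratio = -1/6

For |r| < 1, S = a / (1 - r)
S = 9 / (1 - (-1/6))
S = 9 / (7/6)
S = 54/7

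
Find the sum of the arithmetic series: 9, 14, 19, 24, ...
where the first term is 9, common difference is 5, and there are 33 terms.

Sₙ = n/2 × (first + last)
Last term = a + (n-1)d = 9 + (33-1)×5 = 169
S_33 = 33/2 × (9 + 169)
S_33 = 33/2 × 178 = 2937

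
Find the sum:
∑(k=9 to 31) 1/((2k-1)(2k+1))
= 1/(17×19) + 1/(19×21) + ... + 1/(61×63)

Partial fractions: 1/((2k-1)(2k+1)) = (1/2)[1/(2k-1) - 1/(2k+1)]
The series telescopes:
= (1/2)[1/17 - 1/63]
= 23/1071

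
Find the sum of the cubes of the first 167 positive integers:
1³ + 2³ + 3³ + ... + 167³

Formula: ∑k³ = [n(n+1)/2]²
= [167×168/2]²
= 14028²
= 196784784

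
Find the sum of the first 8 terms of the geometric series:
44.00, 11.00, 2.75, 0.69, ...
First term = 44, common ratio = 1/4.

Sₙ = a(1 - rⁿ) / (1 - r)
S_8 = 44(1 - (1/4)^8) / (1 - (1/4))
S_8 = 44(1 - (1/65536)) / (3/4)
S_8 = 240295/4096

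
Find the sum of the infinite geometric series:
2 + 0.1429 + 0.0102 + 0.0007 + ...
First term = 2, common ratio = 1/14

For |r| < 1, S = a / (1 - r)
S = 2 / (1 - (1/14))
S = 2 / (13/14)
S = 28/13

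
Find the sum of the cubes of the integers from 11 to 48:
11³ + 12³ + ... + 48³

Use ∑_{k=1}^{n} k³ = [n(n+1)/2]², then subtract the first 10 terms.
∑_{k=1}^{48} k³ = [48×49/2]² = 1176² = 1382976
∑_{k=1}^{10} k³ = [10×11/2]² = 55² = 3025
∑_{k=11}^{48} k³ = 1382976 - 3025 = 1379951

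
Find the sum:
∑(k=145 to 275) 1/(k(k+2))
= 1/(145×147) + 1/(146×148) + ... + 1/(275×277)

Partial fractions: 1/(k(k+2)) = (1/2)[1/k - 1/(k+2)]
Telescoping leaves the first two and last two terms:
= (1/2)[1/145 + 1/146 - 1/276 - 1/277]
= 5270261/1618488840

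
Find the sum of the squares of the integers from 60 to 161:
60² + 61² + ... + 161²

Use ∑_{k=1}^{n} k² = n(n+1)(2n+1)/6, then subtract the first 59 terms.
∑_{k=1}^{161} k² = 161×162×323/6 = 1404081
∑_{k=1}^{59} k² = 59×60×119/6 = 70210
∑_{k=60}^{161} k² = 1404081 - 70210 = 1333871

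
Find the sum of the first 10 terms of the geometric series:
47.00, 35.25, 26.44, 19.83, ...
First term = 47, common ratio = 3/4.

Sₙ = a(1 - rⁿ) / (1 - r)
S_10 = 47(1 - (3/4)^10) / (1 - (3/4))
S_10 = 47(1 - (59049/1048576)) / (1/4)
S_10 = 46507769/262144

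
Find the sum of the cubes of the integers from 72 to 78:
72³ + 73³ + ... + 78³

Use ∑_{k=1}^{n} k³ = [n(n+1)/2]², then subtract the first 71 terms.
∑_{k=1}^{78} k³ = [78×79/2]² = 3081² = 9492561
∑_{k=1}^{71} k³ = [71×72/2]² = 2556² = 6533136
∑_{k=72}^{78} k³ = 9492561 - 6533136 = 2959425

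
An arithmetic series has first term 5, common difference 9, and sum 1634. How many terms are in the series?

Using S = n/2 × [2a + (n-1)d]
1634 = n/2 × [2(5) + (n-1)(9)]
1634 = n/2 × [10 + 9n - 9]
3268 = n × [1 + 9n]
9n² + (1)n - 3268 = 0
Discriminant: Δ = (1)² - 4(9)(-3268) = 1 + 117648 = 117649
√Δ = 343
n = [-(1) + √Δ] / (2·9) = (-1 + 343) / 18 = 342 / 18 = 19
(The negative root is discarded since n must be a positive integer.)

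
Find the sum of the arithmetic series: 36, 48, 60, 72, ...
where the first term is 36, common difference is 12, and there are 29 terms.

Sₙ = n/2 × (first + last)
Last term = a + (n-1)d = 36 + (29-1)×12 = 372
S_29 = 29/2 × (36 + 372)
S_29 = 29/2 × 408 = 5916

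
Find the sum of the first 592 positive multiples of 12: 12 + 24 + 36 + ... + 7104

Factor out 12: = 12(1 + 2 + ... + 592) = 12 × n(n+1)/2
= 12 × 592×593/2
= 12 × 175528
= 2106336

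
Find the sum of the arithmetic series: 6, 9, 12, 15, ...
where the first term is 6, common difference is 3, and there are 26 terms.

Sₙ = n/2 × (first + last)
Last term = a + (n-1)d = 6 + (26-1)×3 = 81
S_26 = 26/2 × (6 + 81)
S_26 = 26/2 × 87 = 1131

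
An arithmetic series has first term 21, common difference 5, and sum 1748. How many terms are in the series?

Using S = n/2 × [2a + (n-1)d]
1748 = n/2 × [2(21) + (n-1)(5)]
1748 = n/2 × [42 + 5n - 5]
3496 = n × [37 + 5n]
5n² + (37)n - 3496 = 0
Discriminant: Δ = (37)² - 4(5)(-3496) = 1369 + 69920 = 71289
√Δ = 267
n = [-(37) + √Δ] / (2·5) = (-37 + 267) / 10 = 230 / 10 = 23
(The negative root is discarded since n must be a positive integer.)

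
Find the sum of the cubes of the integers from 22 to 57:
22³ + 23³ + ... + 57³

Use ∑_{k=1}^{n} k³ = [n(n+1)/2]², then subtract the first 21 terms.
∑_{k=1}^{57} k³ = [57×58/2]² = 1653² = 2732409
∑_{k=1}^{21} k³ = [21×22/2]² = 231² = 53361
∑_{k=22}^{57} k³ = 2732409 - 53361 = 2679048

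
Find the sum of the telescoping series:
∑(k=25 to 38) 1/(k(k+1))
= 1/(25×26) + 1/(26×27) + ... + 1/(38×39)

Partial fractions: 1/(k(k+1)) = 1/k - 1/(k+1)
The series telescopes:
= (1/25 - 1/26) + (1/26 - 1/27) + ... + (1/38 - 1/39)
= 1/25 - 1/39
= 14/975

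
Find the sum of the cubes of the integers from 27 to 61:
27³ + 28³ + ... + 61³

Use ∑_{k=1}^{n} k³ = [n(n+1)/2]², then subtract the first 26 terms.
∑_{k=1}^{61} k³ = [61×62/2]² = 1891² = 3575881
∑_{k=1}^{26} k³ = [26×27/2]² = 351² = 123201
∑_{k=27}^{61} k³ = 3575881 - 123201 = 3452680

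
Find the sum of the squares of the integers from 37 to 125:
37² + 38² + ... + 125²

Use ∑_{k=1}^{n} k² = n(n+1)(2n+1)/6, then subtract the first 36 terms.
∑_{k=1}^{125} k² = 125×126×251/6 = 658875
∑_{k=1}^{36} k² = 36×37×73/6 = 16206
∑_{k=37}^{125} k² = 658875 - 16206 = 642669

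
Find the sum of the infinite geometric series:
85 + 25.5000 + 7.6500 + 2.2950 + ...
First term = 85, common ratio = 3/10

For |r| < 1, S = a / (1 - r)
S = 85 / (1 - (3/10))
S = 85 / (7/10)
S = 850/7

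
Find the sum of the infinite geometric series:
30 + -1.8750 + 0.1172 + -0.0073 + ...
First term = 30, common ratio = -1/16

For |r| < 1, S = a / (1 - r)
S = 30 / (1 - (-1/16))
S = 30 / (17/16)
S = 480/17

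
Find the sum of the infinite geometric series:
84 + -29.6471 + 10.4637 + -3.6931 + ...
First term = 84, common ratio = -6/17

For |r| < 1, S = a / (1 - r)
S = 84 / (1 - (-6/17))
S = 84 / (23/17)
S = 1428/23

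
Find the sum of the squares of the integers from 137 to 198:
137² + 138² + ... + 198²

Use ∑_{k=1}^{n} k² = n(n+1)(2n+1)/6, then subtract the first 136 terms.
∑_{k=1}^{198} k² = 198×199×397/6 = 2607099
∑_{k=1}^{136} k² = 136×137×273/6 = 847756
∑_{k=137}^{198} k² = 2607099 - 847756 = 1759343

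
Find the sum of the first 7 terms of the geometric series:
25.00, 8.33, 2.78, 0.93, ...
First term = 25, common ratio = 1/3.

Sₙ = a(1 - rⁿ) / (1 - r)
S_7 = 25(1 - (1/3)^7) / (1 - (1/3))
S_7 = 25(1 - (1/2187)) / (2/3)
S_7 = 27325/729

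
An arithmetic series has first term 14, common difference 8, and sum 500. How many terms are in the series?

Using S = n/2 × [2a + (n-1)d]
500 = n/2 × [2(14) + (n-1)(8)]
500 = n/2 × [28 + 8n - 8]
1000 = n × [20 + 8n]
8n² + (20)n - 1000 = 0
Discriminant: Δ = (20)² - 4(8)(-1000) = 400 + 32000 = 32400
√Δ = 180
n = [-(20) + √Δ] / (2·8) = (-20 + 180) / 16 = 160 / 16 = 10
(The negative root is discarded since n must be a positive integer.)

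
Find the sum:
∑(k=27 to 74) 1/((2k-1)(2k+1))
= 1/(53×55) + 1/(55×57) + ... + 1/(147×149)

Partial fractions: 1/((2k-1)(2k+1)) = (1/2)[1/(2k-1) - 1/(2k+1)]
The series telescopes:
= (1/2)[1/53 - 1/149]
= 48/7897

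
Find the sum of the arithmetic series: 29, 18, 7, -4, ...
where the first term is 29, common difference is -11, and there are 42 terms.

Sₙ = n/2 × (first + last)
Last term = a + (n-1)d = 29 + (42-1)×(-11) = -422
S_42 = 42/2 × (29 + (-422))
S_42 = 42/2 × (-393) = -8253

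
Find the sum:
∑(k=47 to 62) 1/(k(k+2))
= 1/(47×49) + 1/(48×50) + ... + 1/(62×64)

Partial fractions: 1/(k(k+2)) = (1/2)[1/k - 1/(k+2)]
Telescoping leaves the first two and last two terms:
= (1/2)[1/47 + 1/48 - 1/63 - 1/64]
= 2011/379008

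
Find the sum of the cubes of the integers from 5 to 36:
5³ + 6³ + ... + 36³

Use ∑_{k=1}^{n} k³ = [n(n+1)/2]², then subtract the first 4 terms.
∑_{k=1}^{36} k³ = [36×37/2]² = 666² = 443556
∑_{k=1}^{4} k³ = [4×5/2]² = 10² = 100
∑_{k=5}^{36} k³ = 443556 - 100 = 443456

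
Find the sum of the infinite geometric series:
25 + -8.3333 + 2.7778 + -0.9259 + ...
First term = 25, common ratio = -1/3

For |r| < 1, S = a / (1 - r)
S = 25 / (1 - (-1/3))
S = 25 / (4/3)
S = 75/4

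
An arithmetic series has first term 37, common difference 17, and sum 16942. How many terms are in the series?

Using S = n/2 × [2a + (n-1)d]
16942 = n/2 × [2(37) + (n-1)(17)]
16942 = n/2 × [74 + 17n - 17]
33884 = n × [57 + 17n]
17n² + (57)n - 33884 = 0
Discriminant: Δ = (57)² - 4(17)(-33884) = 3249 + 2304112 = 2307361
√Δ = 1519
n = [-(57) + √Δ] / (2·17) = (-57 + 1519) / 34 = 1462 / 34 = 43
(The negative root is discarded since n must be a positive integer.)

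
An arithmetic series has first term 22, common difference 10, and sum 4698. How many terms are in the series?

Using S = n/2 × [2a + (n-1)d]
4698 = n/2 × [2(22) + (n-1)(10)]
4698 = n/2 × [44 + 10n - 10]
9396 = n × [34 + 10n]
10n² + (34)n - 9396 = 0
Discriminant: Δ = (34)² - 4(10)(-9396) = 1156 + 375840 = 376996
√Δ = 614
n = [-(34) + √Δ] / (2·10) = (-34 + 614) / 20 = 580 / 20 = 29
(The negative root is discarded since n must be a positive integer.)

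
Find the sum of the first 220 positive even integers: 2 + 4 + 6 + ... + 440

Sum of first n even numbers = n(n+1)
= 220×221
= 48620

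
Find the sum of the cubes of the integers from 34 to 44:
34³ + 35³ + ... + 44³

Use ∑_{k=1}^{n} k³ = [n(n+1)/2]², then subtract the first 33 terms.
∑_{k=1}^{44} k³ = [44×45/2]² = 990² = 980100
∑_{k=1}^{33} k³ = [33×34/2]² = 561² = 314721
∑_{k=34}^{44} k³ = 980100 - 314721 = 665379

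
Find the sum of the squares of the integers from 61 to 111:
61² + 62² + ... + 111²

Use ∑_{k=1}^{n} k² = n(n+1)(2n+1)/6, then subtract the first 60 terms.
∑_{k=1}^{111} k² = 111×112×223/6 = 462056
∑_{k=1}^{60} k² = 60×61×121/6 = 73810
∑_{k=61}^{111} k² = 462056 - 73810 = 388246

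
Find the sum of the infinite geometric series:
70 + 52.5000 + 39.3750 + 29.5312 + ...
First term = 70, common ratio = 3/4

For |r| < 1, S = a / (1 - r)
S = 70 / (1 - (3/4))
S = 70 / (1/4)
S = 280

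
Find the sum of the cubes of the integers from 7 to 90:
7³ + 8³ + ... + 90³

Use ∑_{k=1}^{n} k³ = [n(n+1)/2]², then subtract the first 6 terms.
∑_{k=1}^{90} k³ = [90×91/2]² = 4095² = 16769025
∑_{k=1}^{6} k³ = [6×7/2]² = 21² = 441
∑_{k=7}^{90} k³ = 16769025 - 441 = 16768584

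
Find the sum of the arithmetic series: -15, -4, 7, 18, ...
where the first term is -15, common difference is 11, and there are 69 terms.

Sₙ = n/2 × (first + last)
Last term = a + (n-1)d = -15 + (69-1)×11 = 733
S_69 = 69/2 × (-15 + 733)
S_69 = 69/2 × 718 = 24771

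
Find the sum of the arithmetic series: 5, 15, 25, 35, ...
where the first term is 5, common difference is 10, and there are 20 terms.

Sₙ = n/2 × (first + last)
Last term = a + (n-1)d = 5 + (20-1)×10 = 195
S_20 = 20/2 × (5 + 195)
S_20 = 20/2 × 200 = 2000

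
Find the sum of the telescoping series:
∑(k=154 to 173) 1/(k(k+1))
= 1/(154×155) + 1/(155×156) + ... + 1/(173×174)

Partial fractions: 1/(k(k+1)) = 1/k - 1/(k+1)
The series telescopes:
= (1/154 - 1/155) + (1/155 - 1/156) + ... + (1/173 - 1/174)
= 1/154 - 1/174
= 5/6699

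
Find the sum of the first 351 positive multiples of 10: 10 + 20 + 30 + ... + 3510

Factor out 10: = 10(1 + 2 + ... + 351) = 10 × n(n+1)/2
= 10 × 351×352/2
= 10 × 61776
= 617760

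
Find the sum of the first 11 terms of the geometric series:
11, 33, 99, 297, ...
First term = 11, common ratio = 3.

Sₙ = a(1 - rⁿ) / (1 - r)
S_11 = 11(1 - 3^11) / (1 - 3)
S_11 = 11(1 - 177147) / (-2)
S_11 = 974303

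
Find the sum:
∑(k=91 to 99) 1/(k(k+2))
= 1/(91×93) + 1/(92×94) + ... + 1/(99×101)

Partial fractions: 1/(k(k+2)) = (1/2)[1/k - 1/(k+2)]
Telescoping leaves the first two and last two terms:
= (1/2)[1/91 + 1/92 - 1/100 - 1/101]
= 20691/21139300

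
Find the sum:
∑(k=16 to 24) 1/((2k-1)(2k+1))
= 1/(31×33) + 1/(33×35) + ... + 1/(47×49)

Partial fractions: 1/((2k-1)(2k+1)) = (1/2)[1/(2k-1) - 1/(2k+1)]
The series telescopes:
= (1/2)[1/31 - 1/49]
= 9/1519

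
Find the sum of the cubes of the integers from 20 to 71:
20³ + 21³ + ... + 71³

Use ∑_{k=1}^{n} k³ = [n(n+1)/2]², then subtract the first 19 terms.
∑_{k=1}^{71} k³ = [71×72/2]² = 2556² = 6533136
∑_{k=1}^{19} k³ = [19×20/2]² = 190² = 36100
∑_{k=20}^{71} k³ = 6533136 - 36100 = 6497036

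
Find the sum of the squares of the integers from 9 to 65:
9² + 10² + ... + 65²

Use ∑_{k=1}^{n} k² = n(n+1)(2n+1)/6, then subtract the first 8 terms.
∑_{k=1}^{65} k² = 65×66×131/6 = 93665
∑_{k=1}^{8} k² = 8×9×17/6 = 204
∑_{k=9}^{65} k² = 93665 - 204 = 93461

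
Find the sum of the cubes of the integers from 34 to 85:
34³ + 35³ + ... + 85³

Use ∑_{k=1}^{n} k³ = [n(n+1)/2]², then subtract the first 33 terms.
∑_{k=1}^{85} k³ = [85×86/2]² = 3655² = 13359025
∑_{k=1}^{33} k³ = [33×34/2]² = 561² = 314721
∑_{k=34}^{85} k³ = 13359025 - 314721 = 13044304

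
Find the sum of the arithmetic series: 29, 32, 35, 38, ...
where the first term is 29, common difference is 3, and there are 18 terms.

Sₙ = n/2 × (first + last)
Last term = a + (n-1)d = 29 + (18-1)×3 = 80
S_18 = 18/2 × (29 + 80)
S_18 = 18/2 × 109 = 981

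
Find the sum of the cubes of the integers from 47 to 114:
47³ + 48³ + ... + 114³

Use ∑_{k=1}^{n} k³ = [n(n+1)/2]², then subtract the first 46 terms.
∑_{k=1}^{114} k³ = [114×115/2]² = 6555² = 42968025
∑_{k=1}^{46} k³ = [46×47/2]² = 1081² = 1168561
∑_{k=47}^{114} k³ = 42968025 - 1168561 = 41799464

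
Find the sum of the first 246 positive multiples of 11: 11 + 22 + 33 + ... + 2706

Factor out 11: = 11(1 + 2 + ... + 246) = 11 × n(n+1)/2
= 11 × 246×247/2
= 11 × 30381
= 334191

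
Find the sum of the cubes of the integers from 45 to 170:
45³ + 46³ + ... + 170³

Use ∑_{k=1}^{n} k³ = [n(n+1)/2]², then subtract the first 44 terms.
∑_{k=1}^{170} k³ = [170×171/2]² = 14535² = 211266225
∑_{k=1}^{44} k³ = [44×45/2]² = 990² = 980100
∑_{k=45}^{170} k³ = 211266225 - 980100 = 210286125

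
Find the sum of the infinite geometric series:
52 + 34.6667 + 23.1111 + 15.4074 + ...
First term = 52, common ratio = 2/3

For |r| < 1, S = a / (1 - r)
S = 52 / (1 - (2/3))
S = 52 / (1/3)
S = 156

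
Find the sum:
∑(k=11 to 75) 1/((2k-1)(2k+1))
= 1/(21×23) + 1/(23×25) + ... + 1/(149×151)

Partial fractions: 1/((2k-1)(2k+1)) = (1/2)[1/(2k-1) - 1/(2k+1)]
The series telescopes:
= (1/2)[1/21 - 1/151]
= 65/3171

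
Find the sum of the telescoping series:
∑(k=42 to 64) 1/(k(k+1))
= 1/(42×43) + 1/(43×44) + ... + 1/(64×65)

Partial fractions: 1/(k(k+1)) = 1/k - 1/(k+1)
The series telescopes:
= (1/42 - 1/43) + (1/43 - 1/44) + ... + (1/64 - 1/65)
= 1/42 - 1/65
= 23/2730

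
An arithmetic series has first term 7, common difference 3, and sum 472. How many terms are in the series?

Using S = n/2 × [2a + (n-1)d]
472 = n/2 × [2(7) + (n-1)(3)]
472 = n/2 × [14 + 3n - 3]
944 = n × [11 + 3n]
3n² + (11)n - 944 = 0
Discriminant: Δ = (11)² - 4(3)(-944) = 121 + 11328 = 11449
√Δ = 107
n = [-(11) + √Δ] / (2·3) = (-11 + 107) / 6 = 96 / 6 = 16
(The negative root is discarded since n must be a positive integer.)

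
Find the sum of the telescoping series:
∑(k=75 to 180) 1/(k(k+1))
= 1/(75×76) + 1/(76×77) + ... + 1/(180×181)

Partial fractions: 1/(k(k+1)) = 1/k - 1/(k+1)
The series telescopes:
= (1/75 - 1/76) + (1/76 - 1/77) + ... + (1/180 - 1/181)
= 1/75 - 1/181
= 106/13575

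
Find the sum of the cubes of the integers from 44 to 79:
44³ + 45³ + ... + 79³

Use ∑_{k=1}^{n} k³ = [n(n+1)/2]², then subtract the first 43 terms.
∑_{k=1}^{79} k³ = [79×80/2]² = 3160² = 9985600
∑_{k=1}^{43} k³ = [43×44/2]² = 946² = 894916
∑_{k=44}^{79} k³ = 9985600 - 894916 = 9090684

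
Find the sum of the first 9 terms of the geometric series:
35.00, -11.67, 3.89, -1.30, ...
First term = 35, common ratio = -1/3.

Sₙ = a(1 - rⁿ) / (1 - r)
S_9 = 35(1 - (-1/3)^9) / (1 - (-1/3))
S_9 = 35(1 - (-1/19683)) / (4/3)
S_9 = 172235/6561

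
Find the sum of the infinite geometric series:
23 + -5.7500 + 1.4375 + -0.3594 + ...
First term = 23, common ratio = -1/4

For |r| < 1, S = a / (1 - r)
S = 23 / (1 - (-1/4))
S = 23 / (5/4)
S = 92/5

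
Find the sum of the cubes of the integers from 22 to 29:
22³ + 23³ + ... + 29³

Use ∑_{k=1}^{n} k³ = [n(n+1)/2]², then subtract the first 21 terms.
∑_{k=1}^{29} k³ = [29×30/2]² = 435² = 189225
∑_{k=1}^{21} k³ = [21×22/2]² = 231² = 53361
∑_{k=22}^{29} k³ = 189225 - 53361 = 135864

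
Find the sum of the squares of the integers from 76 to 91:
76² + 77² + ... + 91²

Use ∑_{k=1}^{n} k² = n(n+1)(2n+1)/6, then subtract the first 75 terms.
∑_{k=1}^{91} k² = 91×92×183/6 = 255346
∑_{k=1}^{75} k² = 75×76×151/6 = 143450
∑_{k=76}^{91} k² = 255346 - 143450 = 111896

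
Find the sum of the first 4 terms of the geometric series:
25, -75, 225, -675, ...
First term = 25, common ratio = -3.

Sₙ = a(1 - rⁿ) / (1 - r)
S_4 = 25(1 - (-3)^4) / (1 - (-3))
S_4 = 25(1 - 81) / (4)
S_4 = -500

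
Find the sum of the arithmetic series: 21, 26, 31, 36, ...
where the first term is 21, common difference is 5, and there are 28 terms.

Sₙ = n/2 × (first + last)
Last term = a + (n-1)d = 21 + (28-1)×5 = 156
S_28 = 28/2 × (21 + 156)
S_28 = 28/2 × 177 = 2478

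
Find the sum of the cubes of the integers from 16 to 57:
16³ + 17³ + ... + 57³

Use ∑_{k=1}^{n} k³ = [n(n+1)/2]², then subtract the first 15 terms.
∑_{k=1}^{57} k³ = [57×58/2]² = 1653² = 2732409
∑_{k=1}^{15} k³ = [15×16/2]² = 120² = 14400
∑_{k=16}^{57} k³ = 2732409 - 14400 = 2718009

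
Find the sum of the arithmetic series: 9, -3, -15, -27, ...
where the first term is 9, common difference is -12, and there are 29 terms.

Sₙ = n/2 × (first + last)
Last term = a + (n-1)d = 9 + (29-1)×(-12) = -327
S_29 = 29/2 × (9 + (-327))
S_29 = 29/2 × (-318) = -4611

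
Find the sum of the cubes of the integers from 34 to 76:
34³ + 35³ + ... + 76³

Use ∑_{k=1}^{n} k³ = [n(n+1)/2]², then subtract the first 33 terms.
∑_{k=1}^{76} k³ = [76×77/2]² = 2926² = 8561476
∑_{k=1}^{33} k³ = [33×34/2]² = 561² = 314721
∑_{k=34}^{76} k³ = 8561476 - 314721 = 8246755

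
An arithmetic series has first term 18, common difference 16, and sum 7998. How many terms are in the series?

Using S = n/2 × [2a + (n-1)d]
7998 = n/2 × [2(18) + (n-1)(16)]
7998 = n/2 × [36 + 16n - 16]
15996 = n × [20 + 16n]
16n² + (20)n - 15996 = 0
Discriminant: Δ = (20)² - 4(16)(-15996) = 400 + 1023744 = 1024144
√Δ = 1012
n = [-(20) + √Δ] / (2·16) = (-20 + 1012) / 32 = 992 / 32 = 31
(The negative root is discarded since n must be a positive integer.)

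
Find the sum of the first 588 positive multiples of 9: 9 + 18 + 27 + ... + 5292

Factor out 9: = 9(1 + 2 + ... + 588) = 9 × n(n+1)/2
= 9 × 588×589/2
= 9 × 173166
= 1558494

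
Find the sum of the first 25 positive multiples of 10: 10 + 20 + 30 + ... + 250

Factor out 10: = 10(1 + 2 + ... + 25) = 10 × n(n+1)/2
= 10 × 25×26/2
= 10 × 325
= 3250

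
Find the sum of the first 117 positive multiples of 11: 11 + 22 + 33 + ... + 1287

Factor out 11: = 11(1 + 2 + ... + 117) = 11 × n(n+1)/2
= 11 × 117×118/2
= 11 × 6903
= 75933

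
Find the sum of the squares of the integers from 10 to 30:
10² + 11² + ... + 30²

Use ∑_{k=1}^{n} k² = n(n+1)(2n+1)/6, then subtract the first 9 terms.
∑_{k=1}^{30} k² = 30×31×61/6 = 9455
∑_{k=1}^{9} k² = 9×10×19/6 = 285
∑_{k=10}^{30} k² = 9455 - 285 = 9170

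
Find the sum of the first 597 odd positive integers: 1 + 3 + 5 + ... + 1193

Sum of first n odd numbers = n²
= 597²
= 356409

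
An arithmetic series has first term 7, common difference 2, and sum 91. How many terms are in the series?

Using S = n/2 × [2a + (n-1)d]
91 = n/2 × [2(7) + (n-1)(2)]
91 = n/2 × [14 + 2n - 2]
182 = n × [12 + 2n]
2n² + (12)n - 182 = 0
Discriminant: Δ = (12)² - 4(2)(-182) = 144 + 1456 = 1600
√Δ = 40
n = [-(12) + √Δ] / (2·2) = (-12 + 40) / 4 = 28 / 4 = 7
(The negative root is discarded since n must be a positive integer.)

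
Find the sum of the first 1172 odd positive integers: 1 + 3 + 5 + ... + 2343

Sum of first n odd numbers = n²
= 1172²
= 1373584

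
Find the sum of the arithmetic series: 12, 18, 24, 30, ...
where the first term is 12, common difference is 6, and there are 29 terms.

Sₙ = n/2 × (first + last)
Last term = a + (n-1)d = 12 + (29-1)×6 = 180
S_29 = 29/2 × (12 + 180)
S_29 = 29/2 × 192 = 2784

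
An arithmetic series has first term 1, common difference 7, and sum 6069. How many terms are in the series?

Using S = n/2 × [2a + (n-1)d]
6069 = n/2 × [2(1) + (n-1)(7)]
6069 = n/2 × [2 + 7n - 7]
12138 = n × [-5 + 7n]
7n² + (-5)n - 12138 = 0
Discriminant: Δ = (-5)² - 4(7)(-12138) = 25 + 339864 = 339889
√Δ = 583
n = [-(-5) + √Δ] / (2·7) = (5 + 583) / 14 = 588 / 14 = 42
(The negative root is discarded since n must be a positive integer.)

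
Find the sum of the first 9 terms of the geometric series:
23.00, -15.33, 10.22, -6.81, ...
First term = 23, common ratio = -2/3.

Sₙ = a(1 - rⁿ) / (1 - r)
S_9 = 23(1 - (-2/3)^9) / (1 - (-2/3))
S_9 = 23(1 - (-512/19683)) / (5/3)
S_9 = 92897/6561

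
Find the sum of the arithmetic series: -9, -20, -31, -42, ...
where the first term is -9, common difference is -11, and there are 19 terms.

Sₙ = n/2 × (first + last)
Last term = a + (n-1)d = -9 + (19-1)×(-11) = -207
S_19 = 19/2 × (-9 + (-207))
S_19 = 19/2 × (-216) = -2052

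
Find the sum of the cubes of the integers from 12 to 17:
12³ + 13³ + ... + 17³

Use ∑_{k=1}^{n} k³ = [n(n+1)/2]², then subtract the first 11 terms.
∑_{k=1}^{17} k³ = [17×18/2]² = 153² = 23409
∑_{k=1}^{11} k³ = [11×12/2]² = 66² = 4356
∑_{k=12}^{17} k³ = 23409 - 4356 = 19053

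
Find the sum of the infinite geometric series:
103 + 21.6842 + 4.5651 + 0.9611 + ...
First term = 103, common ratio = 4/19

For |r| < 1, S = a / (1 - r)
S = 103 / (1 - (4/19))
S = 103 / (15/19)
S = 1957/15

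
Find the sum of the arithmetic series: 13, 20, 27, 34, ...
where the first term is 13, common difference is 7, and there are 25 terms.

Sₙ = n/2 × (first + last)
Last term = a + (n-1)d = 13 + (25-1)×7 = 181
S_25 = 25/2 × (13 + 181)
S_25 = 25/2 × 194 = 2425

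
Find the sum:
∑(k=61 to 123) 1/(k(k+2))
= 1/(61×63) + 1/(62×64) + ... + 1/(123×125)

Partial fractions: 1/(k(k+2)) = (1/2)[1/k - 1/(k+2)]
Telescoping leaves the first two and last two terms:
= (1/2)[1/61 + 1/62 - 1/124 - 1/125]
= 15561/1891000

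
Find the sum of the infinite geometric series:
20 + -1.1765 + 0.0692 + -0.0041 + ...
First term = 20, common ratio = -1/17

For |r| < 1, S = a / (1 - r)
S = 20 / (1 - (-1/17))
S = 20 / (18/17)
S = 170/9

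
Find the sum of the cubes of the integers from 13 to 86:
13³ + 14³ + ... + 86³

Use ∑_{k=1}^{n} k³ = [n(n+1)/2]², then subtract the first 12 terms.
∑_{k=1}^{86} k³ = [86×87/2]² = 3741² = 13995081
∑_{k=1}^{12} k³ = [12×13/2]² = 78² = 6084
∑_{k=13}^{86} k³ = 13995081 - 6084 = 13988997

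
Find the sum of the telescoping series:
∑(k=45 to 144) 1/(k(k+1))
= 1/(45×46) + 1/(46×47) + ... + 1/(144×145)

Partial fractions: 1/(k(k+1)) = 1/k - 1/(k+1)
The series telescopes:
= (1/45 - 1/46) + (1/46 - 1/47) + ... + (1/144 - 1/145)
= 1/45 - 1/145
= 4/261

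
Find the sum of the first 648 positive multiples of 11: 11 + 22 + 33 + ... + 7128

Factor out 11: = 11(1 + 2 + ... + 648) = 11 × n(n+1)/2
= 11 × 648×649/2
= 11 × 210276
= 2313036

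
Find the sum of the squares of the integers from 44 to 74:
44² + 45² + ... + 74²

Use ∑_{k=1}^{n} k² = n(n+1)(2n+1)/6, then subtract the first 43 terms.
∑_{k=1}^{74} k² = 74×75×149/6 = 137825
∑_{k=1}^{43} k² = 43×44×87/6 = 27434
∑_{k=44}^{74} k² = 137825 - 27434 = 110391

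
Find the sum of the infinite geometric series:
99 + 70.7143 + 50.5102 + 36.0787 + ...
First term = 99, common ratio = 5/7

For |r| < 1, S = a / (1 - r)
S = 99 / (1 - (5/7))
S = 99 / (2/7)
S = 693/2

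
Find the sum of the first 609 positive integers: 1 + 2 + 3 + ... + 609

Formula: ∑k = n(n+1)/2
= 609×610/2
= 371490/2
= 185745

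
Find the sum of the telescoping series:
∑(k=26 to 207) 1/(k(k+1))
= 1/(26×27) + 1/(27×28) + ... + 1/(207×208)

Partial fractions: 1/(k(k+1)) = 1/k - 1/(k+1)
The series telescopes:
= (1/26 - 1/27) + (1/27 - 1/28) + ... + (1/207 - 1/208)
= 1/26 - 1/208
= 7/208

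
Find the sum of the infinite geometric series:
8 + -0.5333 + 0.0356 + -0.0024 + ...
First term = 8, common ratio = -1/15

For |r| < 1, S = a / (1 - r)
S = 8 / (1 - (-1/15))
S = 8 / (16/15)
S = 15/2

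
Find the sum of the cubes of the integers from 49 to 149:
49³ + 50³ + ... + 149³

Use ∑_{k=1}^{n} k³ = [n(n+1)/2]², then subtract the first 48 terms.
∑_{k=1}^{149} k³ = [149×150/2]² = 11175² = 124880625
∑_{k=1}^{48} k³ = [48×49/2]² = 1176² = 1382976
∑_{k=49}^{149} k³ = 124880625 - 1382976 = 123497649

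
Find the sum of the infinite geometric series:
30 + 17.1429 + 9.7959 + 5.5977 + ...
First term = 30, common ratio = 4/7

For |r| < 1, S = a / (1 - r)
S = 30 / (1 - (4/7))
S = 30 / (3/7)
S = 70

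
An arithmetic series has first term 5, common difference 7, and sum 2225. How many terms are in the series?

Using S = n/2 × [2a + (n-1)d]
2225 = n/2 × [2(5) + (n-1)(7)]
2225 = n/2 × [10 + 7n - 7]
4450 = n × [3 + 7n]
7n² + (3)n - 4450 = 0
Discriminant: Δ = (3)² - 4(7)(-4450) = 9 + 124600 = 124609
√Δ = 353
n = [-(3) + √Δ] / (2·7) = (-3 + 353) / 14 = 350 / 14 = 25
(The negative root is discarded since n must be a positive integer.)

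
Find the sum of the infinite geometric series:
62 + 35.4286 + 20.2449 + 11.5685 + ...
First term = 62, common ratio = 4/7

For |r| < 1, S = a / (1 - r)
S = 62 / (1 - (4/7))
S = 62 / (3/7)
S = 434/3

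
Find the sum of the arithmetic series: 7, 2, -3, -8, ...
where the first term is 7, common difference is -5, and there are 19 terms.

Sₙ = n/2 × (first + last)
Last term = a + (n-1)d = 7 + (19-1)×(-5) = -83
S_19 = 19/2 × (7 + (-83))
S_19 = 19/2 × (-76) = -722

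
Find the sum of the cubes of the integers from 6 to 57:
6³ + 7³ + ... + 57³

Use ∑_{k=1}^{n} k³ = [n(n+1)/2]², then subtract the first 5 terms.
∑_{k=1}^{57} k³ = [57×58/2]² = 1653² = 2732409
∑_{k=1}^{5} k³ = [5×6/2]² = 15² = 225
∑_{k=6}^{57} k³ = 2732409 - 225 = 2732184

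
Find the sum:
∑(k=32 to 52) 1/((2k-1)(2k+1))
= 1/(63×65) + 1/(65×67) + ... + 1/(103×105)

Partial fractions: 1/((2k-1)(2k+1)) = (1/2)[1/(2k-1) - 1/(2k+1)]
The series telescopes:
= (1/2)[1/63 - 1/105]
= 1/315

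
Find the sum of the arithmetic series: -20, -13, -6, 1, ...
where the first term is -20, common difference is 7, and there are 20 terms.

Sₙ = n/2 × (first + last)
Last term = a + (n-1)d = -20 + (20-1)×7 = 113
S_20 = 20/2 × (-20 + 113)
S_20 = 20/2 × 93 = 930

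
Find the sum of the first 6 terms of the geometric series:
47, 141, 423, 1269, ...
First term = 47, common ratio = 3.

Sₙ = a(1 - rⁿ) / (1 - r)
S_6 = 47(1 - 3^6) / (1 - 3)
S_6 = 47(1 - 729) / (-2)
S_6 = 17108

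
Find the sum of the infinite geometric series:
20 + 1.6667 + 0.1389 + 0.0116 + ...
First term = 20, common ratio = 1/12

For |r| < 1, S = a / (1 - r)
S = 20 / (1 - (1/12))
S = 20 / (11/12)
S = 240/11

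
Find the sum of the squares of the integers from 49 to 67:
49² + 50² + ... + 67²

Use ∑_{k=1}^{n} k² = n(n+1)(2n+1)/6, then subtract the first 48 terms.
∑_{k=1}^{67} k² = 67×68×135/6 = 102510
∑_{k=1}^{48} k² = 48×49×97/6 = 38024
∑_{k=49}^{67} k² = 102510 - 38024 = 64486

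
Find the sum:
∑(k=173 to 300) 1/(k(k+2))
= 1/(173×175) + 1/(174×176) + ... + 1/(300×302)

Partial fractions: 1/(k(k+2)) = (1/2)[1/k - 1/(k+2)]
Telescoping leaves the first two and last two terms:
= (1/2)[1/173 + 1/174 - 1/301 - 1/302]
= 1673936/684083001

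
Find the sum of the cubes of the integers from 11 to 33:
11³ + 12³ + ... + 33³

Use ∑_{k=1}^{n} k³ = [n(n+1)/2]², then subtract the first 10 terms.
∑_{k=1}^{33} k³ = [33×34/2]² = 561² = 314721
∑_{k=1}^{10} k³ = [10×11/2]² = 55² = 3025
∑_{k=11}^{33} k³ = 314721 - 3025 = 311696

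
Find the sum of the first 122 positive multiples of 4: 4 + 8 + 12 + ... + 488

Factor out 4: = 4(1 + 2 + ... + 122) = 4 × n(n+1)/2
= 4 × 122×123/2
= 4 × 7503
= 30012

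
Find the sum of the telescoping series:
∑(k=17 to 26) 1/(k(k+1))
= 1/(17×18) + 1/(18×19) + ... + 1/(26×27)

Partial fractions: 1/(k(k+1)) = 1/k - 1/(k+1)
The series telescopes:
= (1/17 - 1/18) + (1/18 - 1/19) + ... + (1/26 - 1/27)
= 1/17 - 1/27
= 10/459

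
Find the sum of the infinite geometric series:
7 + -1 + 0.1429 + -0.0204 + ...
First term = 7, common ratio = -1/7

For |r| < 1, S = a / (1 - r)
S = 7 / (1 - (-1/7))
S = 7 / (8/7)
S = 49/8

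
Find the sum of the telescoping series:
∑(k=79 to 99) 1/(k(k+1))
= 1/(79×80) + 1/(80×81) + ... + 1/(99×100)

Partial fractions: 1/(k(k+1)) = 1/k - 1/(k+1)
The series telescopes:
= (1/79 - 1/80) + (1/80 - 1/81) + ... + (1/99 - 1/100)
= 1/79 - 1/100
= 21/7900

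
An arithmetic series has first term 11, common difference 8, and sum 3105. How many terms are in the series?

Using S = n/2 × [2a + (n-1)d]
3105 = n/2 × [2(11) + (n-1)(8)]
3105 = n/2 × [22 + 8n - 8]
6210 = n × [14 + 8n]
8n² + (14)n - 6210 = 0
Discriminant: Δ = (14)² - 4(8)(-6210) = 196 + 198720 = 198916
√Δ = 446
n = [-(14) + √Δ] / (2·8) = (-14 + 446) / 16 = 432 / 16 = 27
(The negative root is discarded since n must be a positive integer.)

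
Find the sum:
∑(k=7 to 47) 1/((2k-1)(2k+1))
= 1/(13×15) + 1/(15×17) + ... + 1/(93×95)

Partial fractions: 1/((2k-1)(2k+1)) = (1/2)[1/(2k-1) - 1/(2k+1)]
The series telescopes:
= (1/2)[1/13 - 1/95]
= 41/1235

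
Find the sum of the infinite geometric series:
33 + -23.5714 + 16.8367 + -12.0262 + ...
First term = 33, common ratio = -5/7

For |r| < 1, S = a / (1 - r)
S = 33 / (1 - (-5/7))
S = 33 / (12/7)
S = 77/4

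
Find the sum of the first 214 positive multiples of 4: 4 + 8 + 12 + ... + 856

Factor out 4: = 4(1 + 2 + ... + 214) = 4 × n(n+1)/2
= 4 × 214×215/2
= 4 × 23005
= 92020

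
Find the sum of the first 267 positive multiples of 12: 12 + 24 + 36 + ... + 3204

Factor out 12: = 12(1 + 2 + ... + 267) = 12 × n(n+1)/2
= 12 × 267×268/2
= 12 × 35778
= 429336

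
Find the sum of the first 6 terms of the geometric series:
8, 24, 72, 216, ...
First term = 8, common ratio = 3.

Sₙ = a(1 - rⁿ) / (1 - r)
S_6 = 8(1 - 3^6) / (1 - 3)
S_6 = 8(1 - 729) / (-2)
S_6 = 2912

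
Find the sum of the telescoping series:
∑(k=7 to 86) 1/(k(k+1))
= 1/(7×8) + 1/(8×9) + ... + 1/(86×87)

Partial fractions: 1/(k(k+1)) = 1/k - 1/(k+1)
The series telescopes:
= (1/7 - 1/8) + (1/8 - 1/9) + ... + (1/86 - 1/87)
= 1/7 - 1/87
= 80/609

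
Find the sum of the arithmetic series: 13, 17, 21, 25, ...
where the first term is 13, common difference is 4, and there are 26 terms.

Sₙ = n/2 × (first + last)
Last term = a + (n-1)d = 13 + (26-1)×4 = 113
S_26 = 26/2 × (13 + 113)
S_26 = 26/2 × 126 = 1638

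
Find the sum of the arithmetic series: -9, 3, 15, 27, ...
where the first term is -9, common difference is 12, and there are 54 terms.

Sₙ = n/2 × (first + last)
Last term = a + (n-1)d = -9 + (54-1)×12 = 627
S_54 = 54/2 × (-9 + 627)
S_54 = 54/2 × 618 = 16686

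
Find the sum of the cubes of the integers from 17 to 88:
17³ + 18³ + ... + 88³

Use ∑_{k=1}^{n} k³ = [n(n+1)/2]², then subtract the first 16 terms.
∑_{k=1}^{88} k³ = [88×89/2]² = 3916² = 15335056
∑_{k=1}^{16} k³ = [16×17/2]² = 136² = 18496
∑_{k=17}^{88} k³ = 15335056 - 18496 = 15316560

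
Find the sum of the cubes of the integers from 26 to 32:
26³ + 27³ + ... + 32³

Use ∑_{k=1}^{n} k³ = [n(n+1)/2]², then subtract the first 25 terms.
∑_{k=1}^{32} k³ = [32×33/2]² = 528² = 278784
∑_{k=1}^{25} k³ = [25×26/2]² = 325² = 105625
∑_{k=26}^{32} k³ = 278784 - 105625 = 173159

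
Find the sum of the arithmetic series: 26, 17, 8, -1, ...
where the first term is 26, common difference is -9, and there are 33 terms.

Sₙ = n/2 × (first + last)
Last term = a + (n-1)d = 26 + (33-1)×(-9) = -262
S_33 = 33/2 × (26 + (-262))
S_33 = 33/2 × (-236) = -3894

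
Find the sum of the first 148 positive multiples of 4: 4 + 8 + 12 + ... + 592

Factor out 4: = 4(1 + 2 + ... + 148) = 4 × n(n+1)/2
= 4 × 148×149/2
= 4 × 11026
= 44104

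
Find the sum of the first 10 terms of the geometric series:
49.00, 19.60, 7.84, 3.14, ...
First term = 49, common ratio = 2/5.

Sₙ = a(1 - rⁿ) / (1 - r)
S_10 = 49(1 - (2/5)^10) / (1 - (2/5))
S_10 = 49(1 - (1024/9765625)) / (3/5)
S_10 = 159488483/1953125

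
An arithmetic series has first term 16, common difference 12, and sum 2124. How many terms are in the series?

Using S = n/2 × [2a + (n-1)d]
2124 = n/2 × [2(16) + (n-1)(12)]
2124 = n/2 × [32 + 12n - 12]
4248 = n × [20 + 12n]
12n² + (20)n - 4248 = 0
Discriminant: Δ = (20)² - 4(12)(-4248) = 400 + 203904 = 204304
√Δ = 452
n = [-(20) + √Δ] / (2·12) = (-20 + 452) / 24 = 432 / 24 = 18
(The negative root is discarded since n must be a positive integer.)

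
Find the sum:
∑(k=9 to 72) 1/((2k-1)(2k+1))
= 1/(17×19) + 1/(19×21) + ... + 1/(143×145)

Partial fractions: 1/((2k-1)(2k+1)) = (1/2)[1/(2k-1) - 1/(2k+1)]
The series telescopes:
= (1/2)[1/17 - 1/145]
= 64/2465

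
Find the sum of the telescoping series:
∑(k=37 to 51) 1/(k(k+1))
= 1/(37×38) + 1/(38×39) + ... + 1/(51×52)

Partial fractions: 1/(k(k+1)) = 1/k - 1/(k+1)
The series telescopes:
= (1/37 - 1/38) + (1/38 - 1/39) + ... + (1/51 - 1/52)
= 1/37 - 1/52
= 15/1924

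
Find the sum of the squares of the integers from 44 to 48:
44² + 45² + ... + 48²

Use ∑_{k=1}^{n} k² = n(n+1)(2n+1)/6, then subtract the first 43 terms.
∑_{k=1}^{48} k² = 48×49×97/6 = 38024
∑_{k=1}^{43} k² = 43×44×87/6 = 27434
∑_{k=44}^{48} k² = 38024 - 27434 = 10590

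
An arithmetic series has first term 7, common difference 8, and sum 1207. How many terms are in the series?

Using S = n/2 × [2a + (n-1)d]
1207 = n/2 × [2(7) + (n-1)(8)]
1207 = n/2 × [14 + 8n - 8]
2414 = n × [6 + 8n]
8n² + (6)n - 2414 = 0
Discriminant: Δ = (6)² - 4(8)(-2414) = 36 + 77248 = 77284
√Δ = 278
n = [-(6) + √Δ] / (2·8) = (-6 + 278) / 16 = 272 / 16 = 17
(The negative root is discarded since n must be a positive integer.)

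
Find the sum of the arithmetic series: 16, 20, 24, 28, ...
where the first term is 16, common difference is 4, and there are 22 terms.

Sₙ = n/2 × (first + last)
Last term = a + (n-1)d = 16 + (22-1)×4 = 100
S_22 = 22/2 × (16 + 100)
S_22 = 22/2 × 116 = 1276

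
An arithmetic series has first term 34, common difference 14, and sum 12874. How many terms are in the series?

Using S = n/2 × [2a + (n-1)d]
12874 = n/2 × [2(34) + (n-1)(14)]
12874 = n/2 × [68 + 14n - 14]
25748 = n × [54 + 14n]
14n² + (54)n - 25748 = 0
Discriminant: Δ = (54)² - 4(14)(-25748) = 2916 + 1441888 = 1444804
√Δ = 1202
n = [-(54) + √Δ] / (2·14) = (-54 + 1202) / 28 = 1148 / 28 = 41
(The negative root is discarded since n must be a positive integer.)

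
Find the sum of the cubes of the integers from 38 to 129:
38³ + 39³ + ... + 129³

Use ∑_{k=1}^{n} k³ = [n(n+1)/2]², then subtract the first 37 terms.
∑_{k=1}^{129} k³ = [129×130/2]² = 8385² = 70308225
∑_{k=1}^{37} k³ = [37×38/2]² = 703² = 494209
∑_{k=38}^{129} k³ = 70308225 - 494209 = 69814016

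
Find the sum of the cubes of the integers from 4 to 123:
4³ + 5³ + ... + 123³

Use ∑_{k=1}^{n} k³ = [n(n+1)/2]², then subtract the first 3 terms.
∑_{k=1}^{123} k³ = [123×124/2]² = 7626² = 58155876
∑_{k=1}^{3} k³ = [3×4/2]² = 6² = 36
∑_{k=4}^{123} k³ = 58155876 - 36 = 58155840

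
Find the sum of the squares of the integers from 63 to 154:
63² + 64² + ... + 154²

Use ∑_{k=1}^{n} k² = n(n+1)(2n+1)/6, then subtract the first 62 terms.
∑_{k=1}^{154} k² = 154×155×309/6 = 1229305
∑_{k=1}^{62} k² = 62×63×125/6 = 81375
∑_{k=63}^{154} k² = 1229305 - 81375 = 1147930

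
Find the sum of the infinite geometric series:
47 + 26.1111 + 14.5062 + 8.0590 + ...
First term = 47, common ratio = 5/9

For |r| < 1, S = a / (1 - r)
S = 47 / (1 - (5/9))
S = 47 / (4/9)
S = 423/4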